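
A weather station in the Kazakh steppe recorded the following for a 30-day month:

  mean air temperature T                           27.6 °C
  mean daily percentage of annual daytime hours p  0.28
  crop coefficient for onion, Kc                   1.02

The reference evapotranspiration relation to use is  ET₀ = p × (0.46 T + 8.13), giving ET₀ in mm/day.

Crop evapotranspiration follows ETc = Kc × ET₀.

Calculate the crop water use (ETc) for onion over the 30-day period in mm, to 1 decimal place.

178.4 mm

ET₀ = 0.28 × (0.46 × 27.6 + 8.13) = 0.28 × 20.826 = 5.8313 mm/d
ETc = Kc × ET₀ = 1.02 × 5.8313 = 5.9479 mm/d
Over 30 days: 5.9479 × 30 = 178.437 mm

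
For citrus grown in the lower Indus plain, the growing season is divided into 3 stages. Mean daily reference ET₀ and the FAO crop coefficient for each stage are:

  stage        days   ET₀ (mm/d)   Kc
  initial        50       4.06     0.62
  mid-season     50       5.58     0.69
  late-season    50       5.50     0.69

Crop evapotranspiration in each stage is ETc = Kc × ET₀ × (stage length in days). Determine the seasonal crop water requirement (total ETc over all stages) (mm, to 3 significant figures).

508 mm

initial: 0.62 × 4.06 × 50 = 125.86 mm
mid-season: 0.69 × 5.58 × 50 = 192.51 mm
late-season: 0.69 × 5.50 × 50 = 189.75 mm
Seasonal total = 508.12 mm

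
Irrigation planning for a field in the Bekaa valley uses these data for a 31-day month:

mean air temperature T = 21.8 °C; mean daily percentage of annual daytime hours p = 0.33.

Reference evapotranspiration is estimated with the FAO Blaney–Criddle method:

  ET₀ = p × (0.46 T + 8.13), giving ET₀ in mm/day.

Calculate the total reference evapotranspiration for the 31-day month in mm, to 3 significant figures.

186 mm

ET₀ = 0.33 × (0.46 × 21.8 + 8.13) = 0.33 × 18.158 = 5.9921 mm/d
Monthly total = 5.9921 × 31 = 185.755 mm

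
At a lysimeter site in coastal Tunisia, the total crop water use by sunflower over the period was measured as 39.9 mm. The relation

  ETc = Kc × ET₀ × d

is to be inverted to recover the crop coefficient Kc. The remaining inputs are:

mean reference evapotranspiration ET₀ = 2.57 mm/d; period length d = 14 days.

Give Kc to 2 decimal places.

ETc = Kc × ET₀ × d  ⇒  Kc = ETc / (ET₀ × d)
Kc = 39.9 / (2.57 × 14) = 39.9 / 35.98 = 1.1089

1.11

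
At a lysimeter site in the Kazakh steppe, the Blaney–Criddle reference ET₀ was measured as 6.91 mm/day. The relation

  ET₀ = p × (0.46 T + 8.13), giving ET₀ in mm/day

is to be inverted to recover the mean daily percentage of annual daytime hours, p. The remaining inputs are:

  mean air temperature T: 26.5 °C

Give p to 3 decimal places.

p = ET₀ / (0.46 T + 8.13) = 6.91 / (0.46 × 26.5 + 8.13) = 6.91 / 20.320 = 0.3401

0.340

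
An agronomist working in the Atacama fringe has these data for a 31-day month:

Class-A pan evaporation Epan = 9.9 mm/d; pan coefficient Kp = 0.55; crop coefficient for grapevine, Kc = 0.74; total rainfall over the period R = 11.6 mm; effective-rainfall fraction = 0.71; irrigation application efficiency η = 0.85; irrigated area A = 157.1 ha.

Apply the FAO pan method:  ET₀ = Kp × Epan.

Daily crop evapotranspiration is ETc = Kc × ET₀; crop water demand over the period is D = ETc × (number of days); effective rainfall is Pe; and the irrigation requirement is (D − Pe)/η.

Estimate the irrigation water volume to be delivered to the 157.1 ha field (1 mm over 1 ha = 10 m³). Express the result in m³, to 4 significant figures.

ET₀ = 0.55 × 9.9 = 5.4450 mm/d
ETc = Kc × ET₀ = 0.74 × 5.4450 = 4.0293 mm/d
Crop demand D = ETc × 31 d = 4.0293 × 31 = 124.908 mm
Pe = 0.71 × 11.6 = 8.236 mm
D − Pe = 124.908 − 8.236 = 116.672 mm
Gross irrigation = 116.672 / 0.85 = 137.261 mm
Volume = 137.261 mm × 157.1 ha × 10 = 215637.0 m³

215600 m³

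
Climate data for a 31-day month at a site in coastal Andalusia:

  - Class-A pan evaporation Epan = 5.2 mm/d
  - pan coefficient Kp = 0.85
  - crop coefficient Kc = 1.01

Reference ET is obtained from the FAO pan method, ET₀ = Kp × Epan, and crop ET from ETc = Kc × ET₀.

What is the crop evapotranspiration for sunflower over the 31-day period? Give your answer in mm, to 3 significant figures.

138 mm

ET₀ = 0.85 × 5.2 = 4.4200 mm/d
ETc = Kc × ET₀ = 1.01 × 4.4200 = 4.4642 mm/d
Over 31 days: 4.4642 × 31 = 138.390 mm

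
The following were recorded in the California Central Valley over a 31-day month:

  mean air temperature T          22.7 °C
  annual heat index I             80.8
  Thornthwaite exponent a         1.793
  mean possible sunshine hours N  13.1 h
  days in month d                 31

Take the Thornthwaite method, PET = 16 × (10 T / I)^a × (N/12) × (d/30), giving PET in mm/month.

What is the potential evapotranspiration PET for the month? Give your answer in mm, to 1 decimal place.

10T/I = 10 × 22.7 / 80.8 = 2.8094
(10T/I)^a = 2.8094^1.793 = 6.3733
Uncorrected PET = 16 × 6.3733 = 101.973 mm
Correction = (N/12)(d/30) = (13.1/12)(31/30) = 1.1281
PET = 101.973 × 1.1281 = 115.036 mm/month

115.0 mm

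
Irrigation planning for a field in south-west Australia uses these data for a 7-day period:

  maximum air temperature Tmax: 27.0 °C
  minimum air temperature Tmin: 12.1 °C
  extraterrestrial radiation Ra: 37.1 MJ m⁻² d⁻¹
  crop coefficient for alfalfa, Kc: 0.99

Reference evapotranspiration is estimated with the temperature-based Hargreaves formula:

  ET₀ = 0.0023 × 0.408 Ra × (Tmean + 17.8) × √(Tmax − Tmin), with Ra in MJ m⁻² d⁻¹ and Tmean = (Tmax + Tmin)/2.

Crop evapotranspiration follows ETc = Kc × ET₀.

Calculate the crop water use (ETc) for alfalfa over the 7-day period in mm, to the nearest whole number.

Tmean = (27.0 + 12.1)/2 = 19.55 °C
0.408 Ra = 0.408 × 37.1 = 15.1368 mm/d equivalent
ET₀ = 0.0023 × 15.1368 × (19.55 + 17.8) × √14.9 = 0.0023 × 15.1368 × 37.35 × 3.8601 = 5.0194 mm/d
ETc = Kc × ET₀ = 0.99 × 5.0194 = 4.9692 mm/d
Over 7 days: 4.9692 × 7 = 34.784 mm

35 mm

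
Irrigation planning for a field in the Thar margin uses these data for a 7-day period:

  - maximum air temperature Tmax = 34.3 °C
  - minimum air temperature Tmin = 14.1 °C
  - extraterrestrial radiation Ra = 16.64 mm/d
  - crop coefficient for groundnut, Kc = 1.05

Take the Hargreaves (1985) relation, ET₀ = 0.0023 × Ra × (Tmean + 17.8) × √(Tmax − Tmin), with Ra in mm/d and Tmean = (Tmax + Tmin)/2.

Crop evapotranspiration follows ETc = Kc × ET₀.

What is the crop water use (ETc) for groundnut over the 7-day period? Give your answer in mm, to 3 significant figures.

53.1 mm

Tmean = (34.3 + 14.1)/2 = 24.20 °C
ET₀ = 0.0023 × 16.64 × (24.20 + 17.8) × √20.2 = 0.0023 × 16.64 × 42.00 × 4.4944 = 7.2244 mm/d
ETc = Kc × ET₀ = 1.05 × 7.2244 = 7.5856 mm/d
Over 7 days: 7.5856 × 7 = 53.099 mm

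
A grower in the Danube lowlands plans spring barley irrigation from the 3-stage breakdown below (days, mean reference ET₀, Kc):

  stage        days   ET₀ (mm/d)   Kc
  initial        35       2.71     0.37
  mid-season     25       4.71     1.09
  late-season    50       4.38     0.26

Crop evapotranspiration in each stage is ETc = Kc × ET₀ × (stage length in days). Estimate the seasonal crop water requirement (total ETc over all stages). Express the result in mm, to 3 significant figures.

220 mm

initial: 0.37 × 2.71 × 35 = 35.09 mm
mid-season: 1.09 × 4.71 × 25 = 128.35 mm
late-season: 0.26 × 4.38 × 50 = 56.94 mm
Seasonal total = 220.38 mm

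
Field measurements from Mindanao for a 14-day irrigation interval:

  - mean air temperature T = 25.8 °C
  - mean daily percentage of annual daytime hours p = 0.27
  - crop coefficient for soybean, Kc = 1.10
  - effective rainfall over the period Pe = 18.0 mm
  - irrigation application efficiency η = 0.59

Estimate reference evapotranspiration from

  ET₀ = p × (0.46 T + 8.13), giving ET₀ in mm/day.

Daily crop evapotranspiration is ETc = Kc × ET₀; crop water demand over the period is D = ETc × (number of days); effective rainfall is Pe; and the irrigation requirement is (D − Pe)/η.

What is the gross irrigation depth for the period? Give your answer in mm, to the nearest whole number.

110 mm

ET₀ = 0.27 × (0.46 × 25.8 + 8.13) = 0.27 × 19.998 = 5.3995 mm/d
ETc = Kc × ET₀ = 1.10 × 5.3995 = 5.9395 mm/d
Crop demand D = ETc × 14 d = 5.9395 × 14 = 83.153 mm
D − Pe = 83.153 − 18.0 = 65.153 mm
Gross irrigation = 65.153 / 0.59 = 110.429 mm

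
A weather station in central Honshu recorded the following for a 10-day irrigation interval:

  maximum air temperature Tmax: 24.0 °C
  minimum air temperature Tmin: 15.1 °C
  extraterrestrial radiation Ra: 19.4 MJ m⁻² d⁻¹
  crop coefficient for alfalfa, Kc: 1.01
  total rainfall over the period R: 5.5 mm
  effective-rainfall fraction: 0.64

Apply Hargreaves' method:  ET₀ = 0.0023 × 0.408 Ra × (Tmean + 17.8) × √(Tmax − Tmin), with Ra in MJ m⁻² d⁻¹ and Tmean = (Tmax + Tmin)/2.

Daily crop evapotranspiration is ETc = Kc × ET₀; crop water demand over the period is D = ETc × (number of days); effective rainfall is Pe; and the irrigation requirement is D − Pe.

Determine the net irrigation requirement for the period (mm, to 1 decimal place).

Tmean = (24.0 + 15.1)/2 = 19.55 °C
0.408 Ra = 0.408 × 19.4 = 7.9152 mm/d equivalent
ET₀ = 0.0023 × 7.9152 × (19.55 + 17.8) × √8.9 = 0.0023 × 7.9152 × 37.35 × 2.9833 = 2.0285 mm/d
ETc = Kc × ET₀ = 1.01 × 2.0285 = 2.0488 mm/d
Crop demand D = ETc × 10 d = 2.0488 × 10 = 20.488 mm
Pe = 0.64 × 5.5 = 3.520 mm
D − Pe = 20.488 − 3.520 = 16.968 mm

17.0 mm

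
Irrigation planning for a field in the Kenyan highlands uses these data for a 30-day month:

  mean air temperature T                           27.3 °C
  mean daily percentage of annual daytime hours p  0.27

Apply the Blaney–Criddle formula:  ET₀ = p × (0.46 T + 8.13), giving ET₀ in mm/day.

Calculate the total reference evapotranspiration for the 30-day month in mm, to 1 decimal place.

ET₀ = 0.27 × (0.46 × 27.3 + 8.13) = 0.27 × 20.688 = 5.5858 mm/d
Monthly total = 5.5858 × 30 = 167.574 mm

167.6 mm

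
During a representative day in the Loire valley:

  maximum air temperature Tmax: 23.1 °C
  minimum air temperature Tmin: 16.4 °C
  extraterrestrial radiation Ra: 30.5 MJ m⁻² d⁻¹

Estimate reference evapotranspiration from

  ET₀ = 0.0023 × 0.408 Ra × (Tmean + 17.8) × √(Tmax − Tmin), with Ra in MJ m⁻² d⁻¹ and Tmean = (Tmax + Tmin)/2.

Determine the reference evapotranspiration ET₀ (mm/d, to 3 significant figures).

2.78 mm/d

Tmean = (23.1 + 16.4)/2 = 19.75 °C
0.408 Ra = 0.408 × 30.5 = 12.4440 mm/d equivalent
ET₀ = 0.0023 × 12.4440 × (19.75 + 17.8) × √6.7 = 0.0023 × 12.4440 × 37.55 × 2.5884 = 2.7818 mm/d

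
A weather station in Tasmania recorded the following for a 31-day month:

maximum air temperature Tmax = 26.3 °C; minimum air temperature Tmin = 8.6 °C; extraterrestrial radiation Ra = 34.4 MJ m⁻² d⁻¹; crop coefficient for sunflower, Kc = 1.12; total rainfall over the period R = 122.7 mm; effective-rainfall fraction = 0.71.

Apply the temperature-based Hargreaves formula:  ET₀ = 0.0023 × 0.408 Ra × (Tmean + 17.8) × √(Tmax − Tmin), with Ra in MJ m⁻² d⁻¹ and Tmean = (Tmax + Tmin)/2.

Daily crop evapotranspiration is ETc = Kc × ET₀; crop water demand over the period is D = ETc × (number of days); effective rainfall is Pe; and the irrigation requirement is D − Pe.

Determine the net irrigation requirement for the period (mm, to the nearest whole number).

Tmean = (26.3 + 8.6)/2 = 17.45 °C
0.408 Ra = 0.408 × 34.4 = 14.0352 mm/d equivalent
ET₀ = 0.0023 × 14.0352 × (17.45 + 17.8) × √17.7 = 0.0023 × 14.0352 × 35.25 × 4.2071 = 4.7873 mm/d
ETc = Kc × ET₀ = 1.12 × 4.7873 = 5.3618 mm/d
Crop demand D = ETc × 31 d = 5.3618 × 31 = 166.216 mm
Pe = 0.71 × 122.7 = 87.117 mm
D − Pe = 166.216 − 87.117 = 79.099 mm

79 mm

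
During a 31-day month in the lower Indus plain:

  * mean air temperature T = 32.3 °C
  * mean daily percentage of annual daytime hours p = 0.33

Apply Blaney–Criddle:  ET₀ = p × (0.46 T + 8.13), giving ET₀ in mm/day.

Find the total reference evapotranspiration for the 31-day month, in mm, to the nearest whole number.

ET₀ = 0.33 × (0.46 × 32.3 + 8.13) = 0.33 × 22.988 = 7.5860 mm/d
Monthly total = 7.5860 × 31 = 235.166 mm

235 mm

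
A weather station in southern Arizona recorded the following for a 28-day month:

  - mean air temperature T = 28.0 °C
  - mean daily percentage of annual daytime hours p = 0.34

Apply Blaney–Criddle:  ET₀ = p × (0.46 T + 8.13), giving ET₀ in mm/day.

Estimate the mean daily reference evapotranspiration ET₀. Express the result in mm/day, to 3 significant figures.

ET₀ = 0.34 × (0.46 × 28.0 + 8.13) = 0.34 × 21.010 = 7.1434 mm/d

7.14 mm/day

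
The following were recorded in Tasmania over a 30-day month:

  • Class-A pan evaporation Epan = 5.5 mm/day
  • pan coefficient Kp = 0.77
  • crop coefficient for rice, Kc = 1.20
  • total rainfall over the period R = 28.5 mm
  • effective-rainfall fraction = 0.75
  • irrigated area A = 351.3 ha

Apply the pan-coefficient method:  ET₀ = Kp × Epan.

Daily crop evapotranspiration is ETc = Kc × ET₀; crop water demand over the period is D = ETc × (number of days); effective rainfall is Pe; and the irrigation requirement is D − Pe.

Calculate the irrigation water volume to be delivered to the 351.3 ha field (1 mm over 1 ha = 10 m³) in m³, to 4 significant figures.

460500 m³

ET₀ = 0.77 × 5.5 = 4.2350 mm/d
ETc = Kc × ET₀ = 1.20 × 4.2350 = 5.0820 mm/d
Crop demand D = ETc × 30 d = 5.0820 × 30 = 152.460 mm
Pe = 0.75 × 28.5 = 21.375 mm
D − Pe = 152.460 − 21.375 = 131.085 mm
Volume = 131.085 mm × 351.3 ha × 10 = 460501.6 m³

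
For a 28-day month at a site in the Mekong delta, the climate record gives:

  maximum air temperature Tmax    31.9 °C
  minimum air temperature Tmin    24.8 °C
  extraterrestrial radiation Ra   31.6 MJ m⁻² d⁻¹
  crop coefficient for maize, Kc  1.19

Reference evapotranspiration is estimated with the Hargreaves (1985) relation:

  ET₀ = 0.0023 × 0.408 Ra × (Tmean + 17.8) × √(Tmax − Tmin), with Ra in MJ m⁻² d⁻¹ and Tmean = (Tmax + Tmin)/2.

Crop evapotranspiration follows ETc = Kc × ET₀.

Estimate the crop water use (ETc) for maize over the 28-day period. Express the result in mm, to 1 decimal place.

121.5 mm

Tmean = (31.9 + 24.8)/2 = 28.35 °C
0.408 Ra = 0.408 × 31.6 = 12.8928 mm/d equivalent
ET₀ = 0.0023 × 12.8928 × (28.35 + 17.8) × √7.1 = 0.0023 × 12.8928 × 46.15 × 2.6646 = 3.6465 mm/d
ETc = Kc × ET₀ = 1.19 × 3.6465 = 4.3393 mm/d
Over 28 days: 4.3393 × 28 = 121.500 mm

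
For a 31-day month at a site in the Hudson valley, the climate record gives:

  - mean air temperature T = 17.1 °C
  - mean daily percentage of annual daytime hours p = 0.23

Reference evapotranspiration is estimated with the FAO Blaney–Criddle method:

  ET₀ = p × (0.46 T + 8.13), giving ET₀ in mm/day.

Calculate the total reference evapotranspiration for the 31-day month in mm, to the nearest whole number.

ET₀ = 0.23 × (0.46 × 17.1 + 8.13) = 0.23 × 15.996 = 3.6791 mm/d
Monthly total = 3.6791 × 31 = 114.052 mm

114 mm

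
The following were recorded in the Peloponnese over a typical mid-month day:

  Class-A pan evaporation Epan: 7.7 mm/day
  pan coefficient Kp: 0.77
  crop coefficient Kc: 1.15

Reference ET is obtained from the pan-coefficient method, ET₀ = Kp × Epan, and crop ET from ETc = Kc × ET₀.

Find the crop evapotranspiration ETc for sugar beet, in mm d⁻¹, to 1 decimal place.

6.8 mm d⁻¹

ET₀ = 0.77 × 7.7 = 5.9290 mm/d
ETc = Kc × ET₀ = 1.15 × 5.9290 = 6.8184 mm/d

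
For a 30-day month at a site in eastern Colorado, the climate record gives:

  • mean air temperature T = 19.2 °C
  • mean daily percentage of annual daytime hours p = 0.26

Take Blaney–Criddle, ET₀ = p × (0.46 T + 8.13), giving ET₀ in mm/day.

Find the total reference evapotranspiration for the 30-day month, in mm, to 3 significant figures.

ET₀ = 0.26 × (0.46 × 19.2 + 8.13) = 0.26 × 16.962 = 4.4101 mm/d
Monthly total = 4.4101 × 30 = 132.303 mm

132 mm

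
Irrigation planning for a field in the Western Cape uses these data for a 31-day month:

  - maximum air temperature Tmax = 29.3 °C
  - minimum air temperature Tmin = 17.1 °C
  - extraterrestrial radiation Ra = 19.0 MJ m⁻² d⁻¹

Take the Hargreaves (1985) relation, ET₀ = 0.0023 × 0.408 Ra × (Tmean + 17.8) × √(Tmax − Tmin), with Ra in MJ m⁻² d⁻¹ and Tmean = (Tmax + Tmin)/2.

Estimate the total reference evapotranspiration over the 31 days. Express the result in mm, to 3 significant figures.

79.2 mm

Tmean = (29.3 + 17.1)/2 = 23.20 °C
0.408 Ra = 0.408 × 19.0 = 7.7520 mm/d equivalent
ET₀ = 0.0023 × 7.7520 × (23.20 + 17.8) × √12.2 = 0.0023 × 7.7520 × 41.00 × 3.4928 = 2.5533 mm/d
Over 31 days: 2.5533 × 31 = 79.152 mm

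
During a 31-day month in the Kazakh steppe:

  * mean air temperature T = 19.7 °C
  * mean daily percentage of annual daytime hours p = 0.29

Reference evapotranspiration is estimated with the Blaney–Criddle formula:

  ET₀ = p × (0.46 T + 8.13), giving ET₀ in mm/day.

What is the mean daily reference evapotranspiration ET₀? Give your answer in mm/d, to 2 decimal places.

ET₀ = 0.29 × (0.46 × 19.7 + 8.13) = 0.29 × 17.192 = 4.9857 mm/d

4.99 mm/d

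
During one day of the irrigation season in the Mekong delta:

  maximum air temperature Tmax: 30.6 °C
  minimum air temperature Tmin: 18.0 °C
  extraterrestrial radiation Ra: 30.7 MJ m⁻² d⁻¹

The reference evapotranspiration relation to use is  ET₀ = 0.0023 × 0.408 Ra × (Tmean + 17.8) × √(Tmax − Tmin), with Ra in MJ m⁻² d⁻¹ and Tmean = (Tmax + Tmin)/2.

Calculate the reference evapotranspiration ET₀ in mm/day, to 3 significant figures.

4.31 mm/day

Tmean = (30.6 + 18.0)/2 = 24.30 °C
0.408 Ra = 0.408 × 30.7 = 12.5256 mm/d equivalent
ET₀ = 0.0023 × 12.5256 × (24.30 + 17.8) × √12.6 = 0.0023 × 12.5256 × 42.10 × 3.5496 = 4.3051 mm/d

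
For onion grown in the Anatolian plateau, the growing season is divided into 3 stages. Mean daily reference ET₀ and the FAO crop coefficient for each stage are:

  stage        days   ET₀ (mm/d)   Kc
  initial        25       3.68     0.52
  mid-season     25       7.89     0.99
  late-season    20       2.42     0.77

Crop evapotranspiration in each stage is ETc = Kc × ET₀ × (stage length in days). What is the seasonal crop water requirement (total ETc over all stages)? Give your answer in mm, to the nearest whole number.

280 mm

initial: 0.52 × 3.68 × 25 = 47.84 mm
mid-season: 0.99 × 7.89 × 25 = 195.28 mm
late-season: 0.77 × 2.42 × 20 = 37.27 mm
Seasonal total = 280.39 mm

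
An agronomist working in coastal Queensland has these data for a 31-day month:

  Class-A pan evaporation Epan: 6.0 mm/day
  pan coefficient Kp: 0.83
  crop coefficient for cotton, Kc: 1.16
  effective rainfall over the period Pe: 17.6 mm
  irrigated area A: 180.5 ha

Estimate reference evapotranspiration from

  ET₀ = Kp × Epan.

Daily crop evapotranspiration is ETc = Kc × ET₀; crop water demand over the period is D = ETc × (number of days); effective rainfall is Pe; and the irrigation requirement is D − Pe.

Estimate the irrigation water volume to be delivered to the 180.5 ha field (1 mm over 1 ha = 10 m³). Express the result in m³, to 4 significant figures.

ET₀ = 0.83 × 6.0 = 4.9800 mm/d
ETc = Kc × ET₀ = 1.16 × 4.9800 = 5.7768 mm/d
Crop demand D = ETc × 31 d = 5.7768 × 31 = 179.081 mm
D − Pe = 179.081 − 17.6 = 161.481 mm
Volume = 161.481 mm × 180.5 ha × 10 = 291473.2 m³

291500 m³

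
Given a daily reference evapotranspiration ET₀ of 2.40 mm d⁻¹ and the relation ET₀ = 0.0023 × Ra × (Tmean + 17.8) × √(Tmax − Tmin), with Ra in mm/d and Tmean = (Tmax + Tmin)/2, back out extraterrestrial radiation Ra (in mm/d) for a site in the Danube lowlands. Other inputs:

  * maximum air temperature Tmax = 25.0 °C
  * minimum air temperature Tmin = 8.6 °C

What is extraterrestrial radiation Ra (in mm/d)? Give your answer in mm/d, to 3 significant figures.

7.45 mm/d

Tmean = 16.80 °C; √ΔT = 4.0497
Ra = ET₀ / [0.0023 × (Tmean+17.8) × √ΔT] = 2.40 / (0.0023 × 34.60 × 4.0497) = 7.447 mm/d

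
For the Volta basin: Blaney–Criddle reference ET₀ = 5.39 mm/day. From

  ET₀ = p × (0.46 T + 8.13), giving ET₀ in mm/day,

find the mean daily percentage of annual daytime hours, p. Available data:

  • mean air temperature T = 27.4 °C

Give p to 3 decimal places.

p = ET₀ / (0.46 T + 8.13) = 5.39 / (0.46 × 27.4 + 8.13) = 5.39 / 20.734 = 0.2600

0.260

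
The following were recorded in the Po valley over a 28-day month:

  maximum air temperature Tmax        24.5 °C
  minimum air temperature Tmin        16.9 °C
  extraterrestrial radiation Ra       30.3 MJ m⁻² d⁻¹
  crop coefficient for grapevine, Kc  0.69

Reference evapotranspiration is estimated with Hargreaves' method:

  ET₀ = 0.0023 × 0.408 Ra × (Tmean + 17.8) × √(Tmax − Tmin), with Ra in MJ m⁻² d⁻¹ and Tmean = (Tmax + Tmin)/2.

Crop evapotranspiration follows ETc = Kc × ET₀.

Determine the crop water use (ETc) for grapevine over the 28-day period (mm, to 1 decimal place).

Tmean = (24.5 + 16.9)/2 = 20.70 °C
0.408 Ra = 0.408 × 30.3 = 12.3624 mm/d equivalent
ET₀ = 0.0023 × 12.3624 × (20.70 + 17.8) × √7.6 = 0.0023 × 12.3624 × 38.50 × 2.7568 = 3.0178 mm/d
ETc = Kc × ET₀ = 0.69 × 3.0178 = 2.0823 mm/d
Over 28 days: 2.0823 × 28 = 58.304 mm

58.3 mm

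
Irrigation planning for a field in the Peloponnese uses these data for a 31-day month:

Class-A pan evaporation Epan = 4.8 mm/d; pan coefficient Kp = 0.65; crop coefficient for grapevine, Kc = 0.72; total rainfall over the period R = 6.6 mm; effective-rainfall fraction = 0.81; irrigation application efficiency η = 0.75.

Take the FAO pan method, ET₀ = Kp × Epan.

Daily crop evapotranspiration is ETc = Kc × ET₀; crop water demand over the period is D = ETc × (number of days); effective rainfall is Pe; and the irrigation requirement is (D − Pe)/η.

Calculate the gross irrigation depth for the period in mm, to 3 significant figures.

ET₀ = 0.65 × 4.8 = 3.1200 mm/d
ETc = Kc × ET₀ = 0.72 × 3.1200 = 2.2464 mm/d
Crop demand D = ETc × 31 d = 2.2464 × 31 = 69.638 mm
Pe = 0.81 × 6.6 = 5.346 mm
D − Pe = 69.638 − 5.346 = 64.292 mm
Gross irrigation = 64.292 / 0.75 = 85.723 mm

85.7 mm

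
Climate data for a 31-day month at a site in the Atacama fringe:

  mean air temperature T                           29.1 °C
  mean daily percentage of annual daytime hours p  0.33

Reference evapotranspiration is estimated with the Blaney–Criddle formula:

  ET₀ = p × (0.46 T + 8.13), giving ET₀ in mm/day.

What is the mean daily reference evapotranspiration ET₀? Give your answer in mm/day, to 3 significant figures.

ET₀ = 0.33 × (0.46 × 29.1 + 8.13) = 0.33 × 21.516 = 7.1003 mm/d

7.10 mm/day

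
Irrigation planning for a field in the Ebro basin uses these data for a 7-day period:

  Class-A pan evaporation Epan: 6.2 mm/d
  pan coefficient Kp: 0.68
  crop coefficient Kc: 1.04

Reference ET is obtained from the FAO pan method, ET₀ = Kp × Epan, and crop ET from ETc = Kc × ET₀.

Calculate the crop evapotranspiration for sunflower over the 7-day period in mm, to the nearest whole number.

31 mm

ET₀ = 0.68 × 6.2 = 4.2160 mm/d
ETc = Kc × ET₀ = 1.04 × 4.2160 = 4.3846 mm/d
Over 7 days: 4.3846 × 7 = 30.692 mm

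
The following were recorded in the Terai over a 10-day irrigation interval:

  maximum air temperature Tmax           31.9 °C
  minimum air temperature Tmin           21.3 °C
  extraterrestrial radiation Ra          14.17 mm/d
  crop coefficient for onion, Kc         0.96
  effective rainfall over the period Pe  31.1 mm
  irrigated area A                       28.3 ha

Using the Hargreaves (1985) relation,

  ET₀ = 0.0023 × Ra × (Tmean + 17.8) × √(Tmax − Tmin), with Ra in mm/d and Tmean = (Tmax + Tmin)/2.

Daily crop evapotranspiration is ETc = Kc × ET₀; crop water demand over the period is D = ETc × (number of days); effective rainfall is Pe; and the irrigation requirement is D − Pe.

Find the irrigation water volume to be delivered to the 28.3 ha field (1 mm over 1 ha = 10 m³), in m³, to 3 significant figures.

Tmean = (31.9 + 21.3)/2 = 26.60 °C
ET₀ = 0.0023 × 14.17 × (26.60 + 17.8) × √10.6 = 0.0023 × 14.17 × 44.40 × 3.2558 = 4.7113 mm/d
ETc = Kc × ET₀ = 0.96 × 4.7113 = 4.5228 mm/d
Crop demand D = ETc × 10 d = 4.5228 × 10 = 45.228 mm
D − Pe = 45.228 − 31.1 = 14.128 mm
Volume = 14.128 mm × 28.3 ha × 10 = 3998.2 m³

4000 m³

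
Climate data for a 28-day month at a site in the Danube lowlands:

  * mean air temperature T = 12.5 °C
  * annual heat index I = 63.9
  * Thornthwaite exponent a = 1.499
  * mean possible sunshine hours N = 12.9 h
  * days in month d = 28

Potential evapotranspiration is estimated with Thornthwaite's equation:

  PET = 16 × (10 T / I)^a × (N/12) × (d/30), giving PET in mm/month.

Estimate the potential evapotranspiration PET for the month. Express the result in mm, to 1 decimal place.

43.9 mm

10T/I = 10 × 12.5 / 63.9 = 1.9562
(10T/I)^a = 1.9562^1.499 = 2.7342
Uncorrected PET = 16 × 2.7342 = 43.747 mm
Correction = (N/12)(d/30) = (12.9/12)(28/30) = 1.0033
PET = 43.747 × 1.0033 = 43.891 mm/month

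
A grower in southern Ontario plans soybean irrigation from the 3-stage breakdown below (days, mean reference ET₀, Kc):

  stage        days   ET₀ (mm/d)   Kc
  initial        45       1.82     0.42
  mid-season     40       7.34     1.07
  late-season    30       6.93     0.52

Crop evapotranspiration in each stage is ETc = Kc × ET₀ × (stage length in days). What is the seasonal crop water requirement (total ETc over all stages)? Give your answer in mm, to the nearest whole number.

457 mm

initial: 0.42 × 1.82 × 45 = 34.40 mm
mid-season: 1.07 × 7.34 × 40 = 314.15 mm
late-season: 0.52 × 6.93 × 30 = 108.11 mm
Seasonal total = 456.66 mm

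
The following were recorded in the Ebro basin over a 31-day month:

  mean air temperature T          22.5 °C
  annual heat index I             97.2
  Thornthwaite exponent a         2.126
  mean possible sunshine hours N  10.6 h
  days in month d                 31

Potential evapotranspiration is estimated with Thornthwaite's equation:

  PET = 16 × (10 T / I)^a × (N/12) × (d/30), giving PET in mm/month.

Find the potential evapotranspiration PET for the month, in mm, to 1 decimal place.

87.0 mm

10T/I = 10 × 22.5 / 97.2 = 2.3148
(10T/I)^a = 2.3148^2.126 = 5.9560
Uncorrected PET = 16 × 5.9560 = 95.296 mm
Correction = (N/12)(d/30) = (10.6/12)(31/30) = 0.9128
PET = 95.296 × 0.9128 = 86.986 mm/month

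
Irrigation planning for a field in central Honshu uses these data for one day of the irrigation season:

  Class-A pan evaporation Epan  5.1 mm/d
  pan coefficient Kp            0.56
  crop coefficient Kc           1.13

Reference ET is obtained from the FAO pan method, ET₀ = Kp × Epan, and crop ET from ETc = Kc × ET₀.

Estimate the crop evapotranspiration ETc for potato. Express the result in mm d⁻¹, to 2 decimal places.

ET₀ = 0.56 × 5.1 = 2.8560 mm/d
ETc = Kc × ET₀ = 1.13 × 2.8560 = 3.2273 mm/d

3.23 mm d⁻¹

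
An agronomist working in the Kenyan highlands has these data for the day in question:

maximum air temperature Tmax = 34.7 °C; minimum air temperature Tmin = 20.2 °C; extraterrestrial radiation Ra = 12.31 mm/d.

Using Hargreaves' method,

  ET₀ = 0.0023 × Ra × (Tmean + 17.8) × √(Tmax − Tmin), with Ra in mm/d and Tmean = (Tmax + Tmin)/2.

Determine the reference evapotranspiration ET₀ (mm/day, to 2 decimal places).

Tmean = (34.7 + 20.2)/2 = 27.45 °C
ET₀ = 0.0023 × 12.31 × (27.45 + 17.8) × √14.5 = 0.0023 × 12.31 × 45.25 × 3.8079 = 4.8785 mm/d

4.88 mm/day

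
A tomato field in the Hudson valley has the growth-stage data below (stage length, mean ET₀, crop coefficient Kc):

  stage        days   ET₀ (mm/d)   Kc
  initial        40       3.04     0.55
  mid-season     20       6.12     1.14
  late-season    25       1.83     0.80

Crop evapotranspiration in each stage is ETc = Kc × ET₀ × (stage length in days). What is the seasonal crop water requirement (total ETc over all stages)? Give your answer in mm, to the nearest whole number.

243 mm

initial: 0.55 × 3.04 × 40 = 66.88 mm
mid-season: 1.14 × 6.12 × 20 = 139.54 mm
late-season: 0.80 × 1.83 × 25 = 36.60 mm
Seasonal total = 243.02 mm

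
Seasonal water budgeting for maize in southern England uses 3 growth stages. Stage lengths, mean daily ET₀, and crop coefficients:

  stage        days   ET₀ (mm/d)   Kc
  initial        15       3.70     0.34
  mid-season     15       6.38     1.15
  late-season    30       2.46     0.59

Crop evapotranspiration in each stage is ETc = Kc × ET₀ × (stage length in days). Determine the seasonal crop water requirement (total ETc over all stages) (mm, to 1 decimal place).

initial: 0.34 × 3.70 × 15 = 18.87 mm
mid-season: 1.15 × 6.38 × 15 = 110.06 mm
late-season: 0.59 × 2.46 × 30 = 43.54 mm
Seasonal total = 172.47 mm

172.5 mm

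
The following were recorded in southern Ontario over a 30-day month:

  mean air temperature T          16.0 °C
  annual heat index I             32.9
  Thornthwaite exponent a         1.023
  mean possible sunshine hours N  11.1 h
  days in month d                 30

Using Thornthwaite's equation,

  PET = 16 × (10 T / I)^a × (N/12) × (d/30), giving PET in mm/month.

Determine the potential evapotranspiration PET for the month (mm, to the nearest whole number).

75 mm

10T/I = 10 × 16.0 / 32.9 = 4.8632
(10T/I)^a = 4.8632^1.023 = 5.0434
Uncorrected PET = 16 × 5.0434 = 80.694 mm
Correction = (N/12)(d/30) = (11.1/12)(30/30) = 0.9250
PET = 80.694 × 0.9250 = 74.642 mm/month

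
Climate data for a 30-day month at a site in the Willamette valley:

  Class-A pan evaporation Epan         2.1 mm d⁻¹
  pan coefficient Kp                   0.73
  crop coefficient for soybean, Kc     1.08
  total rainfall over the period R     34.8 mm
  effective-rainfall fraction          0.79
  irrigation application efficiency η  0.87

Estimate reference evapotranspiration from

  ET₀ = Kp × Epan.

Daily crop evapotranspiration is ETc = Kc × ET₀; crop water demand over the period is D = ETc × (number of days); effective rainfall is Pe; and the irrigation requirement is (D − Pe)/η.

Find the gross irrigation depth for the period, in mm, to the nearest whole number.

ET₀ = 0.73 × 2.1 = 1.5330 mm/d
ETc = Kc × ET₀ = 1.08 × 1.5330 = 1.6556 mm/d
Crop demand D = ETc × 30 d = 1.6556 × 30 = 49.668 mm
Pe = 0.79 × 34.8 = 27.492 mm
D − Pe = 49.668 − 27.492 = 22.176 mm
Gross irrigation = 22.176 / 0.87 = 25.490 mm

25 mm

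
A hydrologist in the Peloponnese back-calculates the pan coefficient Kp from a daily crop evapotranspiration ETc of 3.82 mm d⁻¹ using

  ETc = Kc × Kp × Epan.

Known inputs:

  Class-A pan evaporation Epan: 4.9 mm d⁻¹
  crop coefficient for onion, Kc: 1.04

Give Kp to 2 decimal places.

ETc = Kc × Kp × Epan  ⇒  Kp = ETc / (Kc × Epan)
Kp = 3.82 / (1.04 × 4.9) = 3.82 / 5.096 = 0.7496

0.75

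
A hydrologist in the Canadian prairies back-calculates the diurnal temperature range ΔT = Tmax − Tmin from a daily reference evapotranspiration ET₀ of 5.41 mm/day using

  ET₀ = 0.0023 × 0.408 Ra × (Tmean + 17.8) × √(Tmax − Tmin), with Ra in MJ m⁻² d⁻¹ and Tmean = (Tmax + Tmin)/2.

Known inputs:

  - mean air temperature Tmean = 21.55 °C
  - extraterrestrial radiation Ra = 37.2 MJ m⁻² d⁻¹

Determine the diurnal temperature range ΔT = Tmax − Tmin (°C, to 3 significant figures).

15.5 °C

√ΔT = ET₀ / [0.0023 × 0.408 × Ra × (Tmean+17.8)] = 5.41 / (0.0023 × 15.1776 × 39.35) = 3.9384
ΔT = 3.9384² = 15.511 °C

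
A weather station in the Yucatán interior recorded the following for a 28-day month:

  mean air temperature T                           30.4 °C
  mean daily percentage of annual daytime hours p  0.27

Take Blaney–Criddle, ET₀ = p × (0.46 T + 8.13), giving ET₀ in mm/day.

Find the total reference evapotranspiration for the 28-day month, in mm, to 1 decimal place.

ET₀ = 0.27 × (0.46 × 30.4 + 8.13) = 0.27 × 22.114 = 5.9708 mm/d
Monthly total = 5.9708 × 28 = 167.182 mm

167.2 mm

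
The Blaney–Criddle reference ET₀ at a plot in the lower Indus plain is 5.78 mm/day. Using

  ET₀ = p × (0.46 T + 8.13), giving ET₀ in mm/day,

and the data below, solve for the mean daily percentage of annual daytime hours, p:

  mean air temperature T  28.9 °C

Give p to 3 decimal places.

p = ET₀ / (0.46 T + 8.13) = 5.78 / (0.46 × 28.9 + 8.13) = 5.78 / 21.424 = 0.2698

0.270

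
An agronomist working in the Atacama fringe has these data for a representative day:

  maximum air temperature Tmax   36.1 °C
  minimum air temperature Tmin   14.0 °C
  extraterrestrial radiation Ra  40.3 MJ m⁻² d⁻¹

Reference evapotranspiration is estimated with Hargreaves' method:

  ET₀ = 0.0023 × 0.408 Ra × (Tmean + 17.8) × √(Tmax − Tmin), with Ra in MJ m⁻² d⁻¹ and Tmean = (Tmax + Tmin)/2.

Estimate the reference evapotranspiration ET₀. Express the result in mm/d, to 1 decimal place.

7.6 mm/d

Tmean = (36.1 + 14.0)/2 = 25.05 °C
0.408 Ra = 0.408 × 40.3 = 16.4424 mm/d equivalent
ET₀ = 0.0023 × 16.4424 × (25.05 + 17.8) × √22.1 = 0.0023 × 16.4424 × 42.85 × 4.7011 = 7.6180 mm/d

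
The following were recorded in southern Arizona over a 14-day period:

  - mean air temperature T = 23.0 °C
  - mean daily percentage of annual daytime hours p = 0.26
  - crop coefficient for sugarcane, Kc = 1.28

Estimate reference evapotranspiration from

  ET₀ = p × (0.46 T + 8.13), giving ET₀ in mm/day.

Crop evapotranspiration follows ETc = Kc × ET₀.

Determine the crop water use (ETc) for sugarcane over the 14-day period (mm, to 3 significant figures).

ET₀ = 0.26 × (0.46 × 23.0 + 8.13) = 0.26 × 18.710 = 4.8646 mm/d
ETc = Kc × ET₀ = 1.28 × 4.8646 = 6.2267 mm/d
Over 14 days: 6.2267 × 14 = 87.174 mm

87.2 mm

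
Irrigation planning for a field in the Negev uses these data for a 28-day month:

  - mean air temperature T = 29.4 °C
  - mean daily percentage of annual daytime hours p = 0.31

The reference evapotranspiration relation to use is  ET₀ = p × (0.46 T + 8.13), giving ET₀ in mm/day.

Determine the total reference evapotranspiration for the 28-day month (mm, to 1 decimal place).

ET₀ = 0.31 × (0.46 × 29.4 + 8.13) = 0.31 × 21.654 = 6.7127 mm/d
Monthly total = 6.7127 × 28 = 187.956 mm

188.0 mm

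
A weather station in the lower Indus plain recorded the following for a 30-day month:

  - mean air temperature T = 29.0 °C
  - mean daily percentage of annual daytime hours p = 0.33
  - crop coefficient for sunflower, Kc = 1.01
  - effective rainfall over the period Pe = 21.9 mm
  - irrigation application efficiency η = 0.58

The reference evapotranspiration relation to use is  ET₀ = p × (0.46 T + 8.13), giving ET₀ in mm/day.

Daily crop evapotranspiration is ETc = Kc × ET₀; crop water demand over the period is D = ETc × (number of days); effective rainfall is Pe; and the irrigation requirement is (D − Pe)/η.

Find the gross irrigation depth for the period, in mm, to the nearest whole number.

ET₀ = 0.33 × (0.46 × 29.0 + 8.13) = 0.33 × 21.470 = 7.0851 mm/d
ETc = Kc × ET₀ = 1.01 × 7.0851 = 7.1560 mm/d
Crop demand D = ETc × 30 d = 7.1560 × 30 = 214.680 mm
D − Pe = 214.680 − 21.9 = 192.780 mm
Gross irrigation = 192.780 / 0.58 = 332.379 mm

332 mm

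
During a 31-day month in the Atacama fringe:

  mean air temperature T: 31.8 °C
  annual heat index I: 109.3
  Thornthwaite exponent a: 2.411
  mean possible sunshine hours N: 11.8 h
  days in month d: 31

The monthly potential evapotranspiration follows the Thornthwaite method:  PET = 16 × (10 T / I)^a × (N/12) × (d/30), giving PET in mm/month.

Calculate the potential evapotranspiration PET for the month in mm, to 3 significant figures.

10T/I = 10 × 31.8 / 109.3 = 2.9094
(10T/I)^a = 2.9094^2.411 = 13.1290
Uncorrected PET = 16 × 13.1290 = 210.064 mm
Correction = (N/12)(d/30) = (11.8/12)(31/30) = 1.0161
PET = 210.064 × 1.0161 = 213.446 mm/month

213 mm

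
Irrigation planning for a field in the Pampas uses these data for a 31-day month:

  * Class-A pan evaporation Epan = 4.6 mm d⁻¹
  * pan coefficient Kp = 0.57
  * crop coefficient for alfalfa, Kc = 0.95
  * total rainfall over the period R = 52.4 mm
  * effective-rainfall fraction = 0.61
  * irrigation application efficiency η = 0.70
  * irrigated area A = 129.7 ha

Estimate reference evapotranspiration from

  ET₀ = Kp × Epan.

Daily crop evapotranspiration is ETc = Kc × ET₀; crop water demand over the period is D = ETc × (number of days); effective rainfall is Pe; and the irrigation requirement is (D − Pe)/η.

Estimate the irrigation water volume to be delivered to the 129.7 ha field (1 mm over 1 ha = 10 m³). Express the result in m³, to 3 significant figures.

83800 m³

ET₀ = 0.57 × 4.6 = 2.6220 mm/d
ETc = Kc × ET₀ = 0.95 × 2.6220 = 2.4909 mm/d
Crop demand D = ETc × 31 d = 2.4909 × 31 = 77.218 mm
Pe = 0.61 × 52.4 = 31.964 mm
D − Pe = 77.218 − 31.964 = 45.254 mm
Gross irrigation = 45.254 / 0.70 = 64.649 mm
Volume = 64.649 mm × 129.7 ha × 10 = 83849.8 m³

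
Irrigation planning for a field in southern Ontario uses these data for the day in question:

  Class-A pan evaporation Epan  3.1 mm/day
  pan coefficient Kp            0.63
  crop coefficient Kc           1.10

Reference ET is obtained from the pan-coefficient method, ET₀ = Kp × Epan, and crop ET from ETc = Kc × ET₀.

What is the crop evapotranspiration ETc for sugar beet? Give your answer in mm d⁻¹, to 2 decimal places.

2.15 mm d⁻¹

ET₀ = 0.63 × 3.1 = 1.9530 mm/d
ETc = Kc × ET₀ = 1.10 × 1.9530 = 2.1483 mm/d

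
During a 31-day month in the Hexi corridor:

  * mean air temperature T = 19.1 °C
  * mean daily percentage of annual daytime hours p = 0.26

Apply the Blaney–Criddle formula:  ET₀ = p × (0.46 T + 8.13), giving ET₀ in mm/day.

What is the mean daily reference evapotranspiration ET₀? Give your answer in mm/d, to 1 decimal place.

ET₀ = 0.26 × (0.46 × 19.1 + 8.13) = 0.26 × 16.916 = 4.3982 mm/d

4.4 mm/d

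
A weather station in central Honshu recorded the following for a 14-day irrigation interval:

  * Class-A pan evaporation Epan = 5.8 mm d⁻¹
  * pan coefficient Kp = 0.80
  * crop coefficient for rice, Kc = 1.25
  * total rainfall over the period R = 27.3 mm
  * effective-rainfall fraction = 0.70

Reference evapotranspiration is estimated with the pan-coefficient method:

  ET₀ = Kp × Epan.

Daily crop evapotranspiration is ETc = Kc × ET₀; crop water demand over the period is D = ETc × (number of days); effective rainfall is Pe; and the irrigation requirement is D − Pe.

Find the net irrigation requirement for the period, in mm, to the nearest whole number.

62 mm

ET₀ = 0.80 × 5.8 = 4.6400 mm/d
ETc = Kc × ET₀ = 1.25 × 4.6400 = 5.8000 mm/d
Crop demand D = ETc × 14 d = 5.8000 × 14 = 81.200 mm
Pe = 0.70 × 27.3 = 19.110 mm
D − Pe = 81.200 − 19.110 = 62.090 mm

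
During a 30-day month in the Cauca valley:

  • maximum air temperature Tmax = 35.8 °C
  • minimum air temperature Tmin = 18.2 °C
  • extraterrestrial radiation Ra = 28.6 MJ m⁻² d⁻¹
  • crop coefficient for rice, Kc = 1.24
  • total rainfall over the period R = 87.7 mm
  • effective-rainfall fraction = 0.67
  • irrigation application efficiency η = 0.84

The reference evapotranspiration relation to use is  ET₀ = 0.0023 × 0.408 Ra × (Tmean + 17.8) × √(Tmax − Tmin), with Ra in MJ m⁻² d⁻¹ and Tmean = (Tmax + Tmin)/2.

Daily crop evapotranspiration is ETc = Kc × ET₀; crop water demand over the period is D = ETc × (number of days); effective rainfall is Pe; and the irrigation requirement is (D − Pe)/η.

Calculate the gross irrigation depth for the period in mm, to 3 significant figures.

Tmean = (35.8 + 18.2)/2 = 27.00 °C
0.408 Ra = 0.408 × 28.6 = 11.6688 mm/d equivalent
ET₀ = 0.0023 × 11.6688 × (27.00 + 17.8) × √17.6 = 0.0023 × 11.6688 × 44.80 × 4.1952 = 5.0441 mm/d
ETc = Kc × ET₀ = 1.24 × 5.0441 = 6.2547 mm/d
Crop demand D = ETc × 30 d = 6.2547 × 30 = 187.641 mm
Pe = 0.67 × 87.7 = 58.759 mm
D − Pe = 187.641 − 58.759 = 128.882 mm
Gross irrigation = 128.882 / 0.84 = 153.431 mm

153 mm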